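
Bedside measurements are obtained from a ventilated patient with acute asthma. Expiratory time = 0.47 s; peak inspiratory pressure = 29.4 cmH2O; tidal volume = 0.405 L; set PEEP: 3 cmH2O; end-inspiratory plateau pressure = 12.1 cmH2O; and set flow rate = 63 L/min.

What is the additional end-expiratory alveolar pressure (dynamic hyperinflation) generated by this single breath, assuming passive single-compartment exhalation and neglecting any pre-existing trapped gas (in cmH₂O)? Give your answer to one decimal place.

Flow: 63 L/min ÷ 60 = 1.05 L/s.
R = (PIP − Pplat)/V̇ = (29.4 − 12.1) / 1.05 = 17.3/1.05 = 16.476 cmH2O·s/L.
C = Vt/(Pplat − PEEP) = 405.0 / (12.1 − 3) = 405.0/9.1 = 44.505 mL/cmH2O.
τ = R × C = 16.476 × 0.04451 L/cmH2O = 0.7333 s.
Fraction remaining = e^(−Te/τ) = e^(−0.47/0.7333) = 0.5268; trapped volume = 405.0 × 0.5268 = 213.35 mL.
Additional alveolar pressure from trapping ≈ V_trapped / C = 213.35 / 44.505 = 4.794 cmH2O.

4.8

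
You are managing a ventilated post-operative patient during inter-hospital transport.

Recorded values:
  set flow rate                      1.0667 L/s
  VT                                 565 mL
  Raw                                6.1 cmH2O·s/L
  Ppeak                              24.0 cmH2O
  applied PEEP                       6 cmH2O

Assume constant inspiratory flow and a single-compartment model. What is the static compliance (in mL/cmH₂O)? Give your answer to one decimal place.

49.2

Equation of motion (constant flow): PIP = Vt/C + R·V̇ + PEEP.
Vt/C = PIP − R·V̇ − PEEP = 24.0 − 6.1×1.0667 − 6 = 24.0 − 6.507 − 6 = 11.493 cmH2O.
C = Vt / 11.493 = 565 / 11.493 = 49.16 mL/cmH2O.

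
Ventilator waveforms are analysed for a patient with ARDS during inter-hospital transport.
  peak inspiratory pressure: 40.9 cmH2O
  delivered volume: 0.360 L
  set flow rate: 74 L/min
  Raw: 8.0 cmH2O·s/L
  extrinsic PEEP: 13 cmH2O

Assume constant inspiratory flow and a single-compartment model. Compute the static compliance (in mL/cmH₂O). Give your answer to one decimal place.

20.0

Flow: 74 L/min ÷ 60 = 1.2333 L/s.
Equation of motion (constant flow): PIP = Vt/C + R·V̇ + PEEP.
Vt/C = PIP − R·V̇ − PEEP = 40.9 − 8.0×1.2333 − 13 = 40.9 − 9.866 − 13 = 18.034 cmH2O.
C = Vt / 18.034 = 360 / 18.034 = 19.962 mL/cmH2O.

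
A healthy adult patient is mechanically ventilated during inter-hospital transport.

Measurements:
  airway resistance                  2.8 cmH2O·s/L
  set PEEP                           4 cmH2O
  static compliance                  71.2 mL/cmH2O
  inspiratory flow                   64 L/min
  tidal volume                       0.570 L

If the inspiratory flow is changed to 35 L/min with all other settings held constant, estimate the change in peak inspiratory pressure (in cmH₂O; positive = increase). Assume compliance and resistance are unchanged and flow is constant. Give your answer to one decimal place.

-1.4

Flow: 64 L/min ÷ 60 = 1.0667 L/s.
New flow: 35 L/min ÷ 60 = 0.5833 L/s.
PIP = Vt/C + R·V̇ + PEEP (constant-flow equation of motion).
Only the resistive term changes: ΔPIP = R × ΔV̇ = 2.8 × (0.5833 − 1.0667) = 2.8 × -0.4834 = -1.354 cmH2O.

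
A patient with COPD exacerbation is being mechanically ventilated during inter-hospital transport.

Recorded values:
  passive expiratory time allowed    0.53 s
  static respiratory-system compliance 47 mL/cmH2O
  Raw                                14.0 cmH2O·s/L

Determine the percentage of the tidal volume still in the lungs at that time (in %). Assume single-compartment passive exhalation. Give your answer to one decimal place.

τ = R × C = 14.0 × 47 mL/cmH2O = 14.0 × 0.047 L/cmH2O = 0.658 s.
Passive exhalation: V(t)/V₀ = e^(−t/τ) = e^(−0.53/0.658) = 0.4469.
Fraction remaining = 0.4469 → 44.69%.

44.7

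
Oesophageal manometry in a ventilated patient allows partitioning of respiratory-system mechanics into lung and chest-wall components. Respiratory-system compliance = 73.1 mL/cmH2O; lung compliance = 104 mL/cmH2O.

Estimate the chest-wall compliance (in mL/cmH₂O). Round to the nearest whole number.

246

1/Ccw = 1/Crs − 1/CL.
1/Ccw = 1/73.1 − 1/104 = 0.004065.
Ccw = 246.0 mL/cmH2O.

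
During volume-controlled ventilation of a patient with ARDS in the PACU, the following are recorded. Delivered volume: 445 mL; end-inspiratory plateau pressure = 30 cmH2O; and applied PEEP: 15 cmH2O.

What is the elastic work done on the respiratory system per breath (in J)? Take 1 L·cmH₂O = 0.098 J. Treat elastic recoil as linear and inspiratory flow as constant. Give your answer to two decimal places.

0.33

Elastic work ≈ ½ × (Pplat − PEEP) × Vt = 0.5 × (30 − 15) × 0.445 L = 0.5 × 15.0 × 0.445 = 3.338 L·cmH2O.
× 0.098 J/(L·cmH2O) → 0.3271 J.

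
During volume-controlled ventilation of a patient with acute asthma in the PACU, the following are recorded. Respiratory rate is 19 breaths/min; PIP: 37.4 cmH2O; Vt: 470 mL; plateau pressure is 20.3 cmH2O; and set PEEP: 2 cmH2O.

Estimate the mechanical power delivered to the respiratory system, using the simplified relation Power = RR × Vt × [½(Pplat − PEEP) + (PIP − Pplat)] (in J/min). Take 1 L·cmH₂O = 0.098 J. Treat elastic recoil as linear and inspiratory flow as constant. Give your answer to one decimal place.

23.0

Per-breath work = Vt × [½(Pplat−PEEP) + (PIP−Pplat)] = 0.470 × [0.5×18.3 + 17.1] = 0.470 × 26.25 = 12.338 L·cmH2O.
Power = 19 × 12.338 = 234.42 L·cmH2O/min.
× 0.098 J/(L·cmH2O) → 22.973 J/min.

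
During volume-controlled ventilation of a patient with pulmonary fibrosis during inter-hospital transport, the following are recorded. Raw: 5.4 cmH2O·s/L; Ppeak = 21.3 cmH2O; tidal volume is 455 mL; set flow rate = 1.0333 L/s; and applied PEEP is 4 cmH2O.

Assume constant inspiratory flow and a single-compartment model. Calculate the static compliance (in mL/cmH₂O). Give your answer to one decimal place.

38.8

Equation of motion (constant flow): PIP = Vt/C + R·V̇ + PEEP.
Vt/C = PIP − R·V̇ − PEEP = 21.3 − 5.4×1.0333 − 4 = 21.3 − 5.58 − 4 = 11.72 cmH2O.
C = Vt / 11.72 = 455 / 11.72 = 38.823 mL/cmH2O.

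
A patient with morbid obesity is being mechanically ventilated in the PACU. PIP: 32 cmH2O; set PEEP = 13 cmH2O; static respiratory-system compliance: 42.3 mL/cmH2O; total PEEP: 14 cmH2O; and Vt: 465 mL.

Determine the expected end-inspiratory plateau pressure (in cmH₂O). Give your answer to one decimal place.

End-expiratory occlusion gives total PEEP = 14 cmH2O (intrinsic PEEP = 14 − 13 = 1). Use total PEEP for the elastic gradient.
Pplat = PEEPtotal + Vt / Cstat = 14 + 465 / 42.3 = 14 + 10.993 = 24.993 cmH2O.

25.0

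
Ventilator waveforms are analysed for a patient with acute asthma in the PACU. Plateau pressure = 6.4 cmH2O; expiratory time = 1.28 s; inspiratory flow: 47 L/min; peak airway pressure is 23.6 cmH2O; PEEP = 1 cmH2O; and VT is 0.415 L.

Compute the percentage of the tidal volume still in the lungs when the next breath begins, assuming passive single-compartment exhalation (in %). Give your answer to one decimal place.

Flow: 47 L/min ÷ 60 = 0.7833 L/s.
R = (PIP − Pplat)/V̇ = (23.6 − 6.4) / 0.7833 = 17.2/0.7833 = 21.958 cmH2O·s/L.
C = Vt/(Pplat − PEEP) = 415.0 / (6.4 − 1) = 415.0/5.4 = 76.852 mL/cmH2O.
τ = R × C = 21.958 × 0.07685 L/cmH2O = 1.687 s.
Fraction remaining at end-expiration = e^(−Te/τ) = e^(−1.28/1.687) = 0.4683 → 46.83%.

46.8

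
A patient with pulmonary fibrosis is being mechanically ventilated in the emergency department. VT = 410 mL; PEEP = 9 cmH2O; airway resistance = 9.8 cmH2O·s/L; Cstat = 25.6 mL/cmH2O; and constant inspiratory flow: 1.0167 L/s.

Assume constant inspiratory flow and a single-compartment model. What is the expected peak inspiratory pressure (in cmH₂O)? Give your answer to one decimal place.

35.0

Equation of motion (constant flow): PIP = Vt/C + R·V̇ + PEEP.
PIP = 410/25.6 + 9.8×1.0167 + 9 = 16.016 + 9.964 + 9 = 34.98 cmH2O.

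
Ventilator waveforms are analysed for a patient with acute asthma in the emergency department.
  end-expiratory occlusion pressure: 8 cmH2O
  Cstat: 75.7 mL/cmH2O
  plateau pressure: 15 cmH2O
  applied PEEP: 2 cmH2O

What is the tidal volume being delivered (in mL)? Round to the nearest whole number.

End-expiratory occlusion gives total PEEP = 8 cmH2O (intrinsic PEEP = 8 − 2 = 6). Use total PEEP for the elastic gradient.
Vt = Cstat × (Pplat − PEEPtotal) = 75.7 × (15 − 8) = 75.7 × 7.0 = 529.9 mL.

530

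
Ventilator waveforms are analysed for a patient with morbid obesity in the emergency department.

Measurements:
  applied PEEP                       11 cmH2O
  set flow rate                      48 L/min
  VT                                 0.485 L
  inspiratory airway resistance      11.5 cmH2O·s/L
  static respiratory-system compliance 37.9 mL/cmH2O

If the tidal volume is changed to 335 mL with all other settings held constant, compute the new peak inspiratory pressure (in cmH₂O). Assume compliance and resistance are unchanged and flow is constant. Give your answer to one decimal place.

Flow: 48 L/min ÷ 60 = 0.8 L/s.
PIP = Vt/C + R·V̇ + PEEP (constant-flow equation of motion).
Only the elastic term changes: ΔPIP = ΔVt / C = (335 − 485) / 37.9 = -3.958 cmH2O.
Original PIP = 485/37.9 + 11.5×0.8 + 11 = 32.997 cmH2O; new PIP = 32.997 + (-3.958) = 29.039 cmH2O.

29.0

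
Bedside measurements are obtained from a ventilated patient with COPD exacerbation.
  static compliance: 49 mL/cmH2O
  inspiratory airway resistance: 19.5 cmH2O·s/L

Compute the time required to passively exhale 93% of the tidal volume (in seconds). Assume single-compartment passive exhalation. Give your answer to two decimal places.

τ = R × C = 19.5 × 49 mL/cmH2O = 19.5 × 0.049 L/cmH2O = 0.9555 s.
Exhaled fraction f = 1 − e^(−t/τ) → t = −τ·ln(1 − f) = −0.9555·ln(0.07) = 2.541 s.

2.54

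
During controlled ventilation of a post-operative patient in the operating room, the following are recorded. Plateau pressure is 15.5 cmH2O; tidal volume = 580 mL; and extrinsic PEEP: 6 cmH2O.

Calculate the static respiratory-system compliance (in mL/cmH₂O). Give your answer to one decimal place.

Cstat = Vt / (Pplat − PEEP) = 580 / (15.5 − 6) = 580 / 9.5 = 61.053 mL/cmH2O.

61.1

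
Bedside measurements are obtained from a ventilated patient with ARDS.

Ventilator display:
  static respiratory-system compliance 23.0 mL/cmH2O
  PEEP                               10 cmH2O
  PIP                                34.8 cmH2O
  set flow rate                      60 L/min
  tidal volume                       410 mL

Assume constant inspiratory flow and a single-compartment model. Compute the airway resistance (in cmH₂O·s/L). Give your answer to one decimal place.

7.0

Flow: 60 L/min ÷ 60 = 1 L/s.
Equation of motion (constant flow): PIP = Vt/C + R·V̇ + PEEP.
R·V̇ = PIP − Vt/C − PEEP = 34.8 − 410/23.0 − 10 = 34.8 − 17.826 − 10 = 6.974 cmH2O.
R = 6.974 / 1 = 6.974 cmH2O·s/L.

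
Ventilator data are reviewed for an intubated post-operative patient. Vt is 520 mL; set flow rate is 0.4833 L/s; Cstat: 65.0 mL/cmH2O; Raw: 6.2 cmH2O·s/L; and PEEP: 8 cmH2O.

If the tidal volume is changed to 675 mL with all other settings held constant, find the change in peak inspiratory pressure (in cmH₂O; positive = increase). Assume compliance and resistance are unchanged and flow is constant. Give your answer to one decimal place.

2.4

PIP = Vt/C + R·V̇ + PEEP (constant-flow equation of motion).
Only the elastic term changes: ΔPIP = ΔVt / C = (675 − 520) / 65.0 = 2.385 cmH2O.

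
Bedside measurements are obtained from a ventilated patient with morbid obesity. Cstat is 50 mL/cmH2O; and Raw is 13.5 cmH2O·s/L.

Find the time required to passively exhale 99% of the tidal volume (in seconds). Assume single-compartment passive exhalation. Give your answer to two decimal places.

3.11

τ = R × C = 13.5 × 50 mL/cmH2O = 13.5 × 0.050 L/cmH2O = 0.675 s.
Exhaled fraction f = 1 − e^(−t/τ) → t = −τ·ln(1 − f) = −0.675·ln(0.01) = 3.108 s.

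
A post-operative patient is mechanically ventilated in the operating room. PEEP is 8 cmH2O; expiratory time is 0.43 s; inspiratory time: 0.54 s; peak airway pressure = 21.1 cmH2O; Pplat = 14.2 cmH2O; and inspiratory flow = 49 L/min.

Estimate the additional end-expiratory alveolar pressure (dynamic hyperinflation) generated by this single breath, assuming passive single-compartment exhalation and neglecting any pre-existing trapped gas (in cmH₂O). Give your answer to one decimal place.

3.0

Flow: 49 L/min ÷ 60 = 0.8167 L/s.
Vt = flow × Ti = 0.8167 L/s × 0.54 s × 1000 mL/L = 441.02 mL.
R = (PIP − Pplat)/V̇ = (21.1 − 14.2) / 0.8167 = 6.9/0.8167 = 8.449 cmH2O·s/L.
C = Vt/(Pplat − PEEP) = 441.02 / (14.2 − 8) = 441.02/6.2 = 71.132 mL/cmH2O.
τ = R × C = 8.449 × 0.07113 L/cmH2O = 0.601 s.
Fraction remaining = e^(−Te/τ) = e^(−0.43/0.601) = 0.489; trapped volume = 441.02 × 0.489 = 215.66 mL.
Additional alveolar pressure from trapping ≈ V_trapped / C = 215.66 / 71.132 = 3.032 cmH2O.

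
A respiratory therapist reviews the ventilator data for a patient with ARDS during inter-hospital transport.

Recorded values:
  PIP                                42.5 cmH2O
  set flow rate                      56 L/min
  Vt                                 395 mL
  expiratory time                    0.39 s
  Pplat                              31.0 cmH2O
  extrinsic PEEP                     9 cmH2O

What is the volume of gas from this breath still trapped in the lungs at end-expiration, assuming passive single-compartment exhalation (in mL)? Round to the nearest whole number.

68

Flow: 56 L/min ÷ 60 = 0.9333 L/s.
R = (PIP − Pplat)/V̇ = (42.5 − 31.0) / 0.9333 = 11.5/0.9333 = 12.322 cmH2O·s/L.
C = Vt/(Pplat − PEEP) = 395.0 / (31.0 − 9) = 395.0/22.0 = 17.955 mL/cmH2O.
τ = R × C = 12.322 × 0.01796 L/cmH2O = 0.2213 s.
Fraction remaining = e^(−Te/τ) = e^(−0.39/0.2213) = 0.1716.
Trapped volume = 395.0 × 0.1716 = 67.782 mL.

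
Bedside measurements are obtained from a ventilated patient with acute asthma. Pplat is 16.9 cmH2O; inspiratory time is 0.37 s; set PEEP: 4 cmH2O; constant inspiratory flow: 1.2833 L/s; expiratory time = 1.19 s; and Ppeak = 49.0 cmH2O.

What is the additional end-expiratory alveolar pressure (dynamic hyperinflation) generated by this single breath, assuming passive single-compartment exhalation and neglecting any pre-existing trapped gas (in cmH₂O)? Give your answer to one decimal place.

3.5

Vt = flow × Ti = 1.2833 L/s × 0.37 s × 1000 mL/L = 474.82 mL.
R = (PIP − Pplat)/V̇ = (49.0 − 16.9) / 1.2833 = 32.1/1.2833 = 25.014 cmH2O·s/L.
C = Vt/(Pplat − PEEP) = 474.82 / (16.9 − 4) = 474.82/12.9 = 36.808 mL/cmH2O.
τ = R × C = 25.014 × 0.03681 L/cmH2O = 0.9208 s.
Fraction remaining = e^(−Te/τ) = e^(−1.19/0.9208) = 0.2746; trapped volume = 474.82 × 0.2746 = 130.39 mL.
Additional alveolar pressure from trapping ≈ V_trapped / C = 130.39 / 36.808 = 3.542 cmH2O.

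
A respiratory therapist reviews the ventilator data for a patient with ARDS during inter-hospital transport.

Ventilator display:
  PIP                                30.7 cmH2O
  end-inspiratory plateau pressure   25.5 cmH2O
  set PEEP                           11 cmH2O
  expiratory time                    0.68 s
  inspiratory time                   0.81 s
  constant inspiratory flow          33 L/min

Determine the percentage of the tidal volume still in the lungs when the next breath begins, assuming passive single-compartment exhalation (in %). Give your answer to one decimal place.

Flow: 33 L/min ÷ 60 = 0.55 L/s.
Vt = flow × Ti = 0.55 L/s × 0.81 s × 1000 mL/L = 445.5 mL.
R = (PIP − Pplat)/V̇ = (30.7 − 25.5) / 0.55 = 5.2/0.55 = 9.455 cmH2O·s/L.
C = Vt/(Pplat − PEEP) = 445.5 / (25.5 − 11) = 445.5/14.5 = 30.724 mL/cmH2O.
τ = R × C = 9.455 × 0.03072 L/cmH2O = 0.2905 s.
Fraction remaining at end-expiration = e^(−Te/τ) = e^(−0.68/0.2905) = 0.09625 → 9.625%.

9.6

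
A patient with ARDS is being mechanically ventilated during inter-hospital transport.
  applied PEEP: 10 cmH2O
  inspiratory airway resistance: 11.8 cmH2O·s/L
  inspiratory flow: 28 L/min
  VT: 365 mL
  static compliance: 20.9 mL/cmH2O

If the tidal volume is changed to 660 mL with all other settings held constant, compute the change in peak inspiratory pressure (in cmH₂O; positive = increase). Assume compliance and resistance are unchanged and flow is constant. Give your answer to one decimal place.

PIP = Vt/C + R·V̇ + PEEP (constant-flow equation of motion).
Only the elastic term changes: ΔPIP = ΔVt / C = (660 − 365) / 20.9 = 14.115 cmH2O.

14.1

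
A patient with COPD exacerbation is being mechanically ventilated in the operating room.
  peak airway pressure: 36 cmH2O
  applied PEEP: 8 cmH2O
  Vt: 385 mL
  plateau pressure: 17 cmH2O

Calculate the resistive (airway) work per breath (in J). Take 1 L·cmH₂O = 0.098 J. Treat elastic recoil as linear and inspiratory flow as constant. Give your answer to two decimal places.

With constant inspiratory flow the resistive pressure is constant at PIP − Pplat = 36 − 17 = 19.0 cmH2O, so resistive work = 19.0 × 0.385 = 7.315 L·cmH2O.
× 0.098 J/(L·cmH2O) → 0.7169 J.

0.72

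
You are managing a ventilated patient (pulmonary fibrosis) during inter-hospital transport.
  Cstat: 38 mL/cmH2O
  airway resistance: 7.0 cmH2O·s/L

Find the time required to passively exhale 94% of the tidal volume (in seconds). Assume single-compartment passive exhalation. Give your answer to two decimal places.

0.75

τ = R × C = 7.0 × 38 mL/cmH2O = 7.0 × 0.038 L/cmH2O = 0.266 s.
Exhaled fraction f = 1 − e^(−t/τ) → t = −τ·ln(1 − f) = −0.266·ln(0.06) = 0.7484 s.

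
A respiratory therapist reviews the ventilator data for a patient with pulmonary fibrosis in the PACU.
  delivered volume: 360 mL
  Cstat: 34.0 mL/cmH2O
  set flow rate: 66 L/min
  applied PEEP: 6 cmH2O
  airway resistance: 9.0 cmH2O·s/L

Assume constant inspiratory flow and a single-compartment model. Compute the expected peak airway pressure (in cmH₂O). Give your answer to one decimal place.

26.5

Flow: 66 L/min ÷ 60 = 1.1 L/s.
Equation of motion (constant flow): PIP = Vt/C + R·V̇ + PEEP.
PIP = 360/34.0 + 9.0×1.1 + 6 = 10.588 + 9.9 + 6 = 26.488 cmH2O.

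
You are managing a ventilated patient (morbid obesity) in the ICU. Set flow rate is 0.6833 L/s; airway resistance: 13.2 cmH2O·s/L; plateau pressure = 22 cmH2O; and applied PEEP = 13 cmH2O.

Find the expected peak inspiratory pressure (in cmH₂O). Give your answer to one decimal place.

31.0

PIP = Pplat + Raw × flow = 22 + 13.2 × 0.6833 = 22 + 9.02 = 31.02 cmH2O.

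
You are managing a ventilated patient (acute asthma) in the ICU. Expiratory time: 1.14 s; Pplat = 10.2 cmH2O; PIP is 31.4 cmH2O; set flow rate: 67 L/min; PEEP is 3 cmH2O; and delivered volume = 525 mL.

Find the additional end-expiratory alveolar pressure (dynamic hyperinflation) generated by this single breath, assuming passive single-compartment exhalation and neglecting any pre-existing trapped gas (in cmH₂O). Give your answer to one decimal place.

3.2

Flow: 67 L/min ÷ 60 = 1.1167 L/s.
R = (PIP − Pplat)/V̇ = (31.4 − 10.2) / 1.1167 = 21.2/1.1167 = 18.985 cmH2O·s/L.
C = Vt/(Pplat − PEEP) = 525.0 / (10.2 − 3) = 525.0/7.2 = 72.917 mL/cmH2O.
τ = R × C = 18.985 × 0.07292 L/cmH2O = 1.384 s.
Fraction remaining = e^(−Te/τ) = e^(−1.14/1.384) = 0.4388; trapped volume = 525.0 × 0.4388 = 230.37 mL.
Additional alveolar pressure from trapping ≈ V_trapped / C = 230.37 / 72.917 = 3.159 cmH2O.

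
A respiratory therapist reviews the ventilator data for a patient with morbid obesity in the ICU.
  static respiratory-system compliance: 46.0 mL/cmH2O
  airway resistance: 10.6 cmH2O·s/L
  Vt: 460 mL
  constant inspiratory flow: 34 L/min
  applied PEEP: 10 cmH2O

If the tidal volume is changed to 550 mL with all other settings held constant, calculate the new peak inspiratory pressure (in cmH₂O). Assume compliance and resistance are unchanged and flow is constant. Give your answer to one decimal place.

Flow: 34 L/min ÷ 60 = 0.5667 L/s.
PIP = Vt/C + R·V̇ + PEEP (constant-flow equation of motion).
Only the elastic term changes: ΔPIP = ΔVt / C = (550 − 460) / 46.0 = 1.957 cmH2O.
Original PIP = 460/46.0 + 10.6×0.5667 + 10 = 26.007 cmH2O; new PIP = 26.007 + (1.957) = 27.964 cmH2O.

28.0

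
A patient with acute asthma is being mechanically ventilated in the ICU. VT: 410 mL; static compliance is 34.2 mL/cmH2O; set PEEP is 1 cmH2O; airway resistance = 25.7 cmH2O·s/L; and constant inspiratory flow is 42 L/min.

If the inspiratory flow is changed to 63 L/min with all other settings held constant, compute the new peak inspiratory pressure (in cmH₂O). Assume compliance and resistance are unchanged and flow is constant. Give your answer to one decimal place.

40.0

Flow: 42 L/min ÷ 60 = 0.7 L/s.
New flow: 63 L/min ÷ 60 = 1.05 L/s.
PIP = Vt/C + R·V̇ + PEEP (constant-flow equation of motion).
Only the resistive term changes: ΔPIP = R × ΔV̇ = 25.7 × (1.05 − 0.7) = 25.7 × 0.35 = 8.995 cmH2O.
Original PIP = 410/34.2 + 25.7×0.7 + 1 = 30.978 cmH2O; new PIP = 30.978 + (8.995) = 39.973 cmH2O.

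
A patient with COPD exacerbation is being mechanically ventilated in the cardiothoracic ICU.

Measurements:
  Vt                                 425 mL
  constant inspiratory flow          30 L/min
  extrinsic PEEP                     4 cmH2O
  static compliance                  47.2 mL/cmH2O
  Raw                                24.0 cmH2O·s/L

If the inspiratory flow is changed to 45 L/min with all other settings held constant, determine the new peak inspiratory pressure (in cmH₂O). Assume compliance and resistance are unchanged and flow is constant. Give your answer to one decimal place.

31.0

Flow: 30 L/min ÷ 60 = 0.5 L/s.
New flow: 45 L/min ÷ 60 = 0.75 L/s.
PIP = Vt/C + R·V̇ + PEEP (constant-flow equation of motion).
Only the resistive term changes: ΔPIP = R × ΔV̇ = 24.0 × (0.75 − 0.5) = 24.0 × 0.25 = 6.0 cmH2O.
Original PIP = 425/47.2 + 24.0×0.5 + 4 = 25.004 cmH2O; new PIP = 25.004 + (6.0) = 31.004 cmH2O.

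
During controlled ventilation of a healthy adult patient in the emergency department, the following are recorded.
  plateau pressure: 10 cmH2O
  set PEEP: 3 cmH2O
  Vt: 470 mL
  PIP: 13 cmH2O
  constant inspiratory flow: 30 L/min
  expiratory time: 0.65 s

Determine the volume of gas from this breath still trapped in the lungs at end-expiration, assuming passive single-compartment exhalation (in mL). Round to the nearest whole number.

94

Flow: 30 L/min ÷ 60 = 0.5 L/s.
R = (PIP − Pplat)/V̇ = (13 − 10) / 0.5 = 3.0/0.5 = 6.0 cmH2O·s/L.
C = Vt/(Pplat − PEEP) = 470.0 / (10 − 3) = 470.0/7.0 = 67.143 mL/cmH2O.
τ = R × C = 6.0 × 0.06714 L/cmH2O = 0.4028 s.
Fraction remaining = e^(−Te/τ) = e^(−0.65/0.4028) = 0.1991.
Trapped volume = 470.0 × 0.1991 = 93.577 mL.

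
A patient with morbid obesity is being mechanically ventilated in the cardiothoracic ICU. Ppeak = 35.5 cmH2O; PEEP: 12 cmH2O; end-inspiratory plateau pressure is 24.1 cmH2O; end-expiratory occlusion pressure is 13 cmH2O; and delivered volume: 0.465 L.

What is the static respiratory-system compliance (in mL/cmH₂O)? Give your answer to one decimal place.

End-expiratory occlusion gives total PEEP = 13 cmH2O (intrinsic PEEP = 13 − 12 = 1). Use total PEEP for the elastic gradient.
Cstat = Vt / (Pplat − PEEPtotal) = 465 / (24.1 − 13) = 465 / 11.1 = 41.892 mL/cmH2O.

41.9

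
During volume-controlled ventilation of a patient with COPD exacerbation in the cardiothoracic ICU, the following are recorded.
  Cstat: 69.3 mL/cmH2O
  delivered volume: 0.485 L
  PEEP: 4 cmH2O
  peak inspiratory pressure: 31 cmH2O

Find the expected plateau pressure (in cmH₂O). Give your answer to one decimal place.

11.0

Pplat = PEEP + Vt / Cstat = 4 + 485 / 69.3 = 4 + 6.999 = 10.999 cmH2O.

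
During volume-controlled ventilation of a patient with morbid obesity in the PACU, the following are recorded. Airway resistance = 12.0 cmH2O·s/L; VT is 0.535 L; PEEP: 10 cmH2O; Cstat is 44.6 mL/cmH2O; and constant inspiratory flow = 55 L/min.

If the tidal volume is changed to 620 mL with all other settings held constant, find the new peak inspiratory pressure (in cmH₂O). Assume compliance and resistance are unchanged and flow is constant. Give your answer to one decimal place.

Flow: 55 L/min ÷ 60 = 0.9167 L/s.
PIP = Vt/C + R·V̇ + PEEP (constant-flow equation of motion).
Only the elastic term changes: ΔPIP = ΔVt / C = (620 − 535) / 44.6 = 1.906 cmH2O.
Original PIP = 535/44.6 + 12.0×0.9167 + 10 = 32.996 cmH2O; new PIP = 32.996 + (1.906) = 34.902 cmH2O.

34.9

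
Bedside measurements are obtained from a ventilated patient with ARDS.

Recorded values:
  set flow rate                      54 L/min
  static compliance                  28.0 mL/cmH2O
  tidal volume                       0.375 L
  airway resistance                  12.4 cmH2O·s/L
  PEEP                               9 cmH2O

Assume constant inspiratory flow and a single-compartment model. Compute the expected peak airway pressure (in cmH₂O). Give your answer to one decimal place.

Flow: 54 L/min ÷ 60 = 0.9 L/s.
Equation of motion (constant flow): PIP = Vt/C + R·V̇ + PEEP.
PIP = 375/28.0 + 12.4×0.9 + 9 = 13.393 + 11.16 + 9 = 33.553 cmH2O.

33.6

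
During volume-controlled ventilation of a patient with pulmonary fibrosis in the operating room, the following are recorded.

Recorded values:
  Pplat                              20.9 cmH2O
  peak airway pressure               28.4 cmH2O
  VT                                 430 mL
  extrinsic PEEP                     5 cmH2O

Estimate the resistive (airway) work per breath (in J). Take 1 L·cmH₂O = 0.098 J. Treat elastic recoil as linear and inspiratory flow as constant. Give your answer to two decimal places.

With constant inspiratory flow the resistive pressure is constant at PIP − Pplat = 28.4 − 20.9 = 7.5 cmH2O, so resistive work = 7.5 × 0.430 = 3.225 L·cmH2O.
× 0.098 J/(L·cmH2O) → 0.3161 J.

0.32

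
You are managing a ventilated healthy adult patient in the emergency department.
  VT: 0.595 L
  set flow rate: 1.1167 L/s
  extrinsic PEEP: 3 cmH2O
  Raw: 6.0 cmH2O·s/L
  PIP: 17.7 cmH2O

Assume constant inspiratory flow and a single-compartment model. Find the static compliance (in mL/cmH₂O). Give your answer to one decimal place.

Equation of motion (constant flow): PIP = Vt/C + R·V̇ + PEEP.
Vt/C = PIP − R·V̇ − PEEP = 17.7 − 6.0×1.1167 − 3 = 17.7 − 6.7 − 3 = 8.0 cmH2O.
C = Vt / 8.0 = 595 / 8.0 = 74.375 mL/cmH2O.

74.4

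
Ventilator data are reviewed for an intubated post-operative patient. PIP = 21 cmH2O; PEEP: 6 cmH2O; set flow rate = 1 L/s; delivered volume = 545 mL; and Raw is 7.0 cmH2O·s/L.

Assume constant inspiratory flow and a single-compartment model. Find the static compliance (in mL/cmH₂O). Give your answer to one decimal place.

68.1

Equation of motion (constant flow): PIP = Vt/C + R·V̇ + PEEP.
Vt/C = PIP − R·V̇ − PEEP = 21 − 7.0×1 − 6 = 21 − 7.0 − 6 = 8.0 cmH2O.
C = Vt / 8.0 = 545 / 8.0 = 68.125 mL/cmH2O.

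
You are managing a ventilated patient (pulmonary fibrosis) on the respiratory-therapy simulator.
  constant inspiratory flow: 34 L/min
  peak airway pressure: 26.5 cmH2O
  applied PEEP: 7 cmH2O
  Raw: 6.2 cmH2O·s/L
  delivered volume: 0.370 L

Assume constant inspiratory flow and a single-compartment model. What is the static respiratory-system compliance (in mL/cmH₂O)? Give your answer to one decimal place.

Flow: 34 L/min ÷ 60 = 0.5667 L/s.
Equation of motion (constant flow): PIP = Vt/C + R·V̇ + PEEP.
Vt/C = PIP − R·V̇ − PEEP = 26.5 − 6.2×0.5667 − 7 = 26.5 − 3.514 − 7 = 15.986 cmH2O.
C = Vt / 15.986 = 370 / 15.986 = 23.145 mL/cmH2O.

23.1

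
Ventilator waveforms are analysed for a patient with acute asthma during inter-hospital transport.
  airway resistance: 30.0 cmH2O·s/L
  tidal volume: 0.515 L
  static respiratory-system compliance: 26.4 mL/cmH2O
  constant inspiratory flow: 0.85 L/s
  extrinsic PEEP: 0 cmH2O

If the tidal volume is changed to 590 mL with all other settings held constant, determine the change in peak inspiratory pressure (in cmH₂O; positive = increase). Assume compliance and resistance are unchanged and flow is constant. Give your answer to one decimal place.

PIP = Vt/C + R·V̇ + PEEP (constant-flow equation of motion).
Only the elastic term changes: ΔPIP = ΔVt / C = (590 − 515) / 26.4 = 2.841 cmH2O.

2.8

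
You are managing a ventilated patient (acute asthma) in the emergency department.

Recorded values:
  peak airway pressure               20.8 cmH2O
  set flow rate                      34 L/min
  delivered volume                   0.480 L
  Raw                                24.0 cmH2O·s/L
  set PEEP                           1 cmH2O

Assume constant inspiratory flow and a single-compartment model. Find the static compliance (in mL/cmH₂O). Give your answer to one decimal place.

Flow: 34 L/min ÷ 60 = 0.5667 L/s.
Equation of motion (constant flow): PIP = Vt/C + R·V̇ + PEEP.
Vt/C = PIP − R·V̇ − PEEP = 20.8 − 24.0×0.5667 − 1 = 20.8 − 13.601 − 1 = 6.199 cmH2O.
C = Vt / 6.199 = 480 / 6.199 = 77.432 mL/cmH2O.

77.4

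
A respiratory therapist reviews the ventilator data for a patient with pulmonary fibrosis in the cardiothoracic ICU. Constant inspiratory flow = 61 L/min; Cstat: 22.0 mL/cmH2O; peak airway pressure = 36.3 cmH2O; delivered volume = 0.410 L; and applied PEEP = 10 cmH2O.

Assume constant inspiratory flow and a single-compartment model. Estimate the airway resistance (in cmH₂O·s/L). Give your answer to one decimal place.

7.5

Flow: 61 L/min ÷ 60 = 1.0167 L/s.
Equation of motion (constant flow): PIP = Vt/C + R·V̇ + PEEP.
R·V̇ = PIP − Vt/C − PEEP = 36.3 − 410/22.0 − 10 = 36.3 − 18.636 − 10 = 7.664 cmH2O.
R = 7.664 / 1.0167 = 7.538 cmH2O·s/L.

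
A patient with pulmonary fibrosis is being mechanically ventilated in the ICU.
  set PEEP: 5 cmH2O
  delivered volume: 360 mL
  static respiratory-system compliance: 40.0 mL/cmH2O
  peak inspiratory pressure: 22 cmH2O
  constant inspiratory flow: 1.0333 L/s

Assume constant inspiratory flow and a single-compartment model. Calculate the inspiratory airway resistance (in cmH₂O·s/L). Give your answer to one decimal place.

Equation of motion (constant flow): PIP = Vt/C + R·V̇ + PEEP.
R·V̇ = PIP − Vt/C − PEEP = 22 − 360/40.0 − 5 = 22 − 9.0 − 5 = 8.0 cmH2O.
R = 8.0 / 1.0333 = 7.742 cmH2O·s/L.

7.7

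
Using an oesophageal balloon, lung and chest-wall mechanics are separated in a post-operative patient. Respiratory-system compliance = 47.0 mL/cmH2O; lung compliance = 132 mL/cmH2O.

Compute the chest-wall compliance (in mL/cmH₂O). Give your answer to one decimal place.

73.0

1/Ccw = 1/Crs − 1/CL.
1/Ccw = 1/47.0 − 1/132 = 0.0137.
Ccw = 72.993 mL/cmH2O.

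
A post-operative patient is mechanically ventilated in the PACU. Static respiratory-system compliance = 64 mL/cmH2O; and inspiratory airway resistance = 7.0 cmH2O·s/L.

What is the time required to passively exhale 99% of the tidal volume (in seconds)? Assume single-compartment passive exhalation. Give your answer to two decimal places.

2.06

τ = R × C = 7.0 × 64 mL/cmH2O = 7.0 × 0.064 L/cmH2O = 0.448 s.
Exhaled fraction f = 1 − e^(−t/τ) → t = −τ·ln(1 − f) = −0.448·ln(0.01) = 2.063 s.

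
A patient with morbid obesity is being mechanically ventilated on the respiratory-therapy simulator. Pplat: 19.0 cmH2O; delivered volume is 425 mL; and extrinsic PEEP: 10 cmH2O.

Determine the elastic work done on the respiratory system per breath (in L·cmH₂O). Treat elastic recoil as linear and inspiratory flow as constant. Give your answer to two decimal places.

1.91

Elastic work ≈ ½ × (Pplat − PEEP) × Vt = 0.5 × (19.0 − 10) × 0.425 L = 0.5 × 9.0 × 0.425 = 1.913 L·cmH2O.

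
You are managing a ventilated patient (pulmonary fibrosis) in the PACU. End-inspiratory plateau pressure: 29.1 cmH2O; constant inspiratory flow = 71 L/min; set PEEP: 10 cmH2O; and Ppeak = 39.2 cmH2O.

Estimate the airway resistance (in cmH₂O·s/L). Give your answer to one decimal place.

8.5

Flow: 71 L/min ÷ 60 = 1.1833 L/s.
Raw = (PIP − Pplat) / flow = (39.2 − 29.1) / 1.1833 = 10.1 / 1.1833 = 8.535 cmH2O·s/L.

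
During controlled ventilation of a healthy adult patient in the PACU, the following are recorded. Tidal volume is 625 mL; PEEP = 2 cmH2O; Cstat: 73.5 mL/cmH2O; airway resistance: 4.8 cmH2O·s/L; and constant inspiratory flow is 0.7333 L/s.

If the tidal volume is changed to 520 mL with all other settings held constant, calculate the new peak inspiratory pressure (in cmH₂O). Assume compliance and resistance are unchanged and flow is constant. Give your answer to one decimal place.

PIP = Vt/C + R·V̇ + PEEP (constant-flow equation of motion).
Only the elastic term changes: ΔPIP = ΔVt / C = (520 − 625) / 73.5 = -1.429 cmH2O.
Original PIP = 625/73.5 + 4.8×0.7333 + 2 = 14.023 cmH2O; new PIP = 14.023 + (-1.429) = 12.594 cmH2O.

12.6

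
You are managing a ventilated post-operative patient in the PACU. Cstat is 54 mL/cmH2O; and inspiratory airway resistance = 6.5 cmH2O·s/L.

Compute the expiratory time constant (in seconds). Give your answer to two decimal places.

τ = R × C = 6.5 × 54 mL/cmH2O = 6.5 × 0.054 L/cmH2O = 0.351 s.

0.35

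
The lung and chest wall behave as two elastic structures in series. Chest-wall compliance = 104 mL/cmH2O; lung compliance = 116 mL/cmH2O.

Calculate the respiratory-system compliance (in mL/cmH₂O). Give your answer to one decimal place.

Lung and chest wall are elastances in series: 1/Crs = 1/CL + 1/Ccw.
1/Crs = 1/116 + 1/104 = 0.01824.
Crs = 54.825 mL/cmH2O.

54.8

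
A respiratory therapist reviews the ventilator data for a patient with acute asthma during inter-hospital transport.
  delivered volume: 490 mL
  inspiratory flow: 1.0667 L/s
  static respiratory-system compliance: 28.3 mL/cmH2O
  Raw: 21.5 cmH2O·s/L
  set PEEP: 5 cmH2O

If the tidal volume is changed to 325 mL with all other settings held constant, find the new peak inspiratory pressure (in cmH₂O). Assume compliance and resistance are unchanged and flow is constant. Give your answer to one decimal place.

39.4

PIP = Vt/C + R·V̇ + PEEP (constant-flow equation of motion).
Only the elastic term changes: ΔPIP = ΔVt / C = (325 − 490) / 28.3 = -5.83 cmH2O.
Original PIP = 490/28.3 + 21.5×1.0667 + 5 = 45.249 cmH2O; new PIP = 45.249 + (-5.83) = 39.419 cmH2O.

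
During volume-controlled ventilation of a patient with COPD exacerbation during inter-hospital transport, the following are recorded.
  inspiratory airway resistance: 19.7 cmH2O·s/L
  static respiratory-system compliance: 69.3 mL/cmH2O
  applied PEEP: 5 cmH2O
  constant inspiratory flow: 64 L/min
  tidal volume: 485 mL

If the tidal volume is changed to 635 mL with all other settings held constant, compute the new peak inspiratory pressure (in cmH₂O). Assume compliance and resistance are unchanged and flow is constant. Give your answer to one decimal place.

35.2

Flow: 64 L/min ÷ 60 = 1.0667 L/s.
PIP = Vt/C + R·V̇ + PEEP (constant-flow equation of motion).
Only the elastic term changes: ΔPIP = ΔVt / C = (635 − 485) / 69.3 = 2.165 cmH2O.
Original PIP = 485/69.3 + 19.7×1.0667 + 5 = 33.013 cmH2O; new PIP = 33.013 + (2.165) = 35.178 cmH2O.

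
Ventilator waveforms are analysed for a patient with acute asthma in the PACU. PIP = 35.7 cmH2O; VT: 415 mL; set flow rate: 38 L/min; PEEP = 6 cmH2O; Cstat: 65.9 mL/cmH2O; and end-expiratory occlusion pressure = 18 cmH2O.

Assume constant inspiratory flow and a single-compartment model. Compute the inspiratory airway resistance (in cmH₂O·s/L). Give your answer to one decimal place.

18.0

Flow: 38 L/min ÷ 60 = 0.6333 L/s.
Total PEEP = 18 cmH2O (set 6 + intrinsic 12); this is the baseline alveolar pressure.
Equation of motion (constant flow): PIP = Vt/C + R·V̇ + PEEP.
R·V̇ = PIP − Vt/C − PEEP = 35.7 − 415/65.9 − 18 = 35.7 − 6.297 − 18 = 11.403 cmH2O.
R = 11.403 / 0.6333 = 18.006 cmH2O·s/L.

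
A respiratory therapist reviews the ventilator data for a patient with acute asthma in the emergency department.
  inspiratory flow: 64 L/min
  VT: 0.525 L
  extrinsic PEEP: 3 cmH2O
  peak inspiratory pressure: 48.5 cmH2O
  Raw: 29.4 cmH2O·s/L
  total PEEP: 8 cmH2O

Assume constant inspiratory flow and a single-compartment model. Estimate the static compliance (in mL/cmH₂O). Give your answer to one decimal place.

Flow: 64 L/min ÷ 60 = 1.0667 L/s.
Total PEEP = 8 cmH2O (set 3 + intrinsic 5); this is the baseline alveolar pressure.
Equation of motion (constant flow): PIP = Vt/C + R·V̇ + PEEP.
Vt/C = PIP − R·V̇ − PEEP = 48.5 − 29.4×1.0667 − 8 = 48.5 − 31.361 − 8 = 9.139 cmH2O.
C = Vt / 9.139 = 525 / 9.139 = 57.446 mL/cmH2O.

57.4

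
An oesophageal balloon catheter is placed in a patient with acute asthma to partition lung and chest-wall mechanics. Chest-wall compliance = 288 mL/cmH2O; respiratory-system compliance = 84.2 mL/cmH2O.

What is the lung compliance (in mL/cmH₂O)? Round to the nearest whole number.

1/CL = 1/Crs − 1/Ccw.
1/CL = 1/84.2 − 1/288 = 0.008404.
CL = 118.99 mL/cmH2O.

119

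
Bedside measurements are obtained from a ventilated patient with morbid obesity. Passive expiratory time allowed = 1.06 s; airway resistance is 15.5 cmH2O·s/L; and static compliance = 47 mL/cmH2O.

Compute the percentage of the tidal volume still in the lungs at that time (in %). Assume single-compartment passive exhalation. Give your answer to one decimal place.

τ = R × C = 15.5 × 47 mL/cmH2O = 15.5 × 0.047 L/cmH2O = 0.7285 s.
Passive exhalation: V(t)/V₀ = e^(−t/τ) = e^(−1.06/0.7285) = 0.2334.
Fraction remaining = 0.2334 → 23.34%.

23.3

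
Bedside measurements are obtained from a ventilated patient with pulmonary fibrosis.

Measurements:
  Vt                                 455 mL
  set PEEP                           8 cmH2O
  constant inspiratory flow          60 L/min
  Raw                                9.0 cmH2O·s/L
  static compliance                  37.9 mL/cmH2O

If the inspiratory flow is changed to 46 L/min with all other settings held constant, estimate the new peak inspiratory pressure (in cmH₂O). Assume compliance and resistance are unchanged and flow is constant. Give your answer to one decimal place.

Flow: 60 L/min ÷ 60 = 1 L/s.
New flow: 46 L/min ÷ 60 = 0.7667 L/s.
PIP = Vt/C + R·V̇ + PEEP (constant-flow equation of motion).
Only the resistive term changes: ΔPIP = R × ΔV̇ = 9.0 × (0.7667 − 1) = 9.0 × -0.2333 = -2.1 cmH2O.
Original PIP = 455/37.9 + 9.0×1 + 8 = 29.005 cmH2O; new PIP = 29.005 + (-2.1) = 26.905 cmH2O.

26.9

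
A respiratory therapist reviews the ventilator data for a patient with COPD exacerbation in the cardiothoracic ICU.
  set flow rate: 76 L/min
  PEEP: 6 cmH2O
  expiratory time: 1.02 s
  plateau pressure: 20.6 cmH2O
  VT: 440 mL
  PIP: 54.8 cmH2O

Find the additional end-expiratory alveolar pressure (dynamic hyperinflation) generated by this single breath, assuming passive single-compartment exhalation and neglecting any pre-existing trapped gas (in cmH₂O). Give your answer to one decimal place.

Flow: 76 L/min ÷ 60 = 1.2667 L/s.
R = (PIP − Pplat)/V̇ = (54.8 − 20.6) / 1.2667 = 34.2/1.2667 = 26.999 cmH2O·s/L.
C = Vt/(Pplat − PEEP) = 440.0 / (20.6 − 6) = 440.0/14.6 = 30.137 mL/cmH2O.
τ = R × C = 26.999 × 0.03014 L/cmH2O = 0.8137 s.
Fraction remaining = e^(−Te/τ) = e^(−1.02/0.8137) = 0.2855; trapped volume = 440.0 × 0.2855 = 125.62 mL.
Additional alveolar pressure from trapping ≈ V_trapped / C = 125.62 / 30.137 = 4.168 cmH2O.

4.2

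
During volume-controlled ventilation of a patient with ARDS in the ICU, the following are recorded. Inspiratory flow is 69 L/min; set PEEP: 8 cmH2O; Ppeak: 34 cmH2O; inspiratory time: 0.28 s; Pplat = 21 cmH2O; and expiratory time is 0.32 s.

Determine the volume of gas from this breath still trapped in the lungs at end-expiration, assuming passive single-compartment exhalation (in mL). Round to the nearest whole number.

103

Flow: 69 L/min ÷ 60 = 1.15 L/s.
Vt = flow × Ti = 1.15 L/s × 0.28 s × 1000 mL/L = 322.0 mL.
R = (PIP − Pplat)/V̇ = (34 − 21) / 1.15 = 13.0/1.15 = 11.304 cmH2O·s/L.
C = Vt/(Pplat − PEEP) = 322.0 / (21 − 8) = 322.0/13.0 = 24.769 mL/cmH2O.
τ = R × C = 11.304 × 0.02477 L/cmH2O = 0.28 s.
Fraction remaining = e^(−Te/τ) = e^(−0.32/0.28) = 0.3189.
Trapped volume = 322.0 × 0.3189 = 102.69 mL.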